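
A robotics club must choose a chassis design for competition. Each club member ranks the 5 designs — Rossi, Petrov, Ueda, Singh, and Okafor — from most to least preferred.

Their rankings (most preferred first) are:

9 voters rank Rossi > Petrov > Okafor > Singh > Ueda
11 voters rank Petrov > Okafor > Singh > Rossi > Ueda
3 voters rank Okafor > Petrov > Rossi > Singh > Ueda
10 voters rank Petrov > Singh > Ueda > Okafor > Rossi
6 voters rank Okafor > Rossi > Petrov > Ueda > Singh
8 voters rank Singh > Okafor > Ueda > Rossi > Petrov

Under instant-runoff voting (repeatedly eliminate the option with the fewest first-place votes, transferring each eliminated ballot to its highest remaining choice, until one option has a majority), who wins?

Petrov

Round 1: Petrov 21, Rossi 9, Okafor 9, Singh 8, Ueda 0. Ueda has the fewest and is eliminated.
Round 2: Petrov 21, Rossi 9, Okafor 9, Singh 8. Singh has the fewest and is eliminated.
Round 3: Petrov 21, Okafor 17, Rossi 9. Rossi has the fewest and is eliminated.
Round 4: Petrov 30, Okafor 17. Petrov has a majority.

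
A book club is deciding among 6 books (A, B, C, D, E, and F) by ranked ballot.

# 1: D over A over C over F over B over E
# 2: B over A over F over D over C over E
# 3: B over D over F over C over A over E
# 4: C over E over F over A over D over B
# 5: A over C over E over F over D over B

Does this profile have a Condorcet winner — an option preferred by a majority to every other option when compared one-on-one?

Head-to-head results (5 voters total):
A vs B: A wins 3–2.
A vs C: A wins 3–2.
A vs D: A wins 3–2.
A vs E: A wins 4–1.
A vs F: A wins 3–2.
B vs C: C wins 3–2.
B vs D: D wins 3–2.
B vs E: B wins 3–2.
B vs F: F wins 3–2.
C vs D: D wins 3–2.
C vs E: C wins 5–0.
C vs F: C wins 3–2.
D vs E: D wins 3–2.
D vs F: F wins 3–2.
E vs F: F wins 3–2.
A beats each rival — B (3–2), C (3–2), D (3–2), E (4–1), F (3–2) — so A is the Condorcet winner.

Yes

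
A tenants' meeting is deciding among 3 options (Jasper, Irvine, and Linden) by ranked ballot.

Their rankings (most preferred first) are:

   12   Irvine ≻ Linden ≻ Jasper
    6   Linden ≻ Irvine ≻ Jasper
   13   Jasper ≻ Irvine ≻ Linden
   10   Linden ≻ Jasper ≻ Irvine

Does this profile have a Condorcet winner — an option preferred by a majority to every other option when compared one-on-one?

Head-to-head results (41 voters total):
Jasper vs Irvine: Jasper wins 23–18.
Jasper vs Linden: Linden wins 28–13.
Irvine vs Linden: Irvine wins 25–16.
No candidate beats all others: Jasper beats Irvine beats Linden beats Jasper, a majority cycle.

No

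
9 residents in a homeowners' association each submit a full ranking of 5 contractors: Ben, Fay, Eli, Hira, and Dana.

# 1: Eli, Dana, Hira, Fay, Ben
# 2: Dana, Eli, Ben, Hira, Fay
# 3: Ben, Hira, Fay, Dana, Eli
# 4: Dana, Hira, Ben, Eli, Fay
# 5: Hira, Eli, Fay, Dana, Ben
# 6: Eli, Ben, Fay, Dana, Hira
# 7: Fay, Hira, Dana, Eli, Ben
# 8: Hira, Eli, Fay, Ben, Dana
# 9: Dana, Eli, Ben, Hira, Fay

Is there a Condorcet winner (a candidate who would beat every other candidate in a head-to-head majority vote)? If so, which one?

Head-to-head results (9 voters total):
Ben vs Fay: Ben wins 5–4.
Ben vs Eli: Eli wins 7–2.
Ben vs Hira: Hira wins 5–4.
Ben vs Dana: Dana wins 6–3.
Fay vs Eli: Eli wins 7–2.
Fay vs Hira: Hira wins 7–2.
Fay vs Dana: Fay wins 5–4.
Eli vs Hira: Hira wins 5–4.
Eli vs Dana: Dana wins 5–4.
Hira vs Dana: Dana wins 5–4.
No candidate beats all others: Ben beats Fay beats Dana beats Ben, a majority cycle.

No Condorcet winner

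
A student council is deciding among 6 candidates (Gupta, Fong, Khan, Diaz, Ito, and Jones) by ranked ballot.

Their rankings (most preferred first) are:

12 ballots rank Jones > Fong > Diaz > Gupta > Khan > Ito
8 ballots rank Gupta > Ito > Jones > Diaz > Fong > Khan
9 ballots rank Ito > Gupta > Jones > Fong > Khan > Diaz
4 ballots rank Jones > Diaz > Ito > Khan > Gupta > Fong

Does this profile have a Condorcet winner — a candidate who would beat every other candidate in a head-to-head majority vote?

Yes

Head-to-head results (33 voters total):
Gupta vs Fong: Gupta wins 21–12.
Gupta vs Khan: Gupta wins 29–4.
Gupta vs Diaz: Gupta wins 17–16.
Gupta vs Ito: Gupta wins 20–13.
Gupta vs Jones: Gupta wins 17–16.
Fong vs Khan: Fong wins 29–4.
Fong vs Diaz: Fong wins 21–12.
Fong vs Ito: Ito wins 21–12.
Fong vs Jones: Jones wins 33–0.
Khan vs Diaz: Diaz wins 24–9.
Khan vs Ito: Ito wins 21–12.
Khan vs Jones: Jones wins 33–0.
Diaz vs Ito: Ito wins 17–16.
Diaz vs Jones: Jones wins 33–0.
Ito vs Jones: Ito wins 17–16.
Gupta beats each rival — Fong (21–12), Khan (29–4), Diaz (17–16), Ito (20–13), Jones (17–16) — so Gupta is the Condorcet winner.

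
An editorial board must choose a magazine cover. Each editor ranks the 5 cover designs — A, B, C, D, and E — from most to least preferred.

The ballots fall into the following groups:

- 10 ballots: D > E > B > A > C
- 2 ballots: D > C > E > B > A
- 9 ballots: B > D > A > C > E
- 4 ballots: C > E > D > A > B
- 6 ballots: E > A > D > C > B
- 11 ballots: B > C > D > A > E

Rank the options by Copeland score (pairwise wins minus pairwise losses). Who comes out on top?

D

Pairwise results:
  A vs B: B wins 32–10.
  A vs C: A wins 25–17.
  A vs D: D wins 36–6.
  A vs E: E wins 22–20.
  B vs C: B wins 30–12.
  B vs D: D wins 22–20.
  B vs E: E wins 22–20.
  C vs D: D wins 27–15.
  C vs E: C wins 26–16.
  D vs E: D wins 32–10.
Copeland scores (wins − losses):
  A: 1 − 3 = -2
  B: 2 − 2 = 0
  C: 1 − 3 = -2
  D: 4 − 0 = 4
  E: 2 − 2 = 0
D has the best Copeland score.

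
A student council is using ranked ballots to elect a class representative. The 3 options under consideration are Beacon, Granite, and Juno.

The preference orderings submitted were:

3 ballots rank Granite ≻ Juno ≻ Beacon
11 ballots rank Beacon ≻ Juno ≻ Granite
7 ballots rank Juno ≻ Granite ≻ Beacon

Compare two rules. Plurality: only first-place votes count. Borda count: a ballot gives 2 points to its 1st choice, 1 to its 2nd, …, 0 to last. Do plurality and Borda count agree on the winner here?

No

Plurality first-place counts: Beacon 11, Granite 3, Juno 7 → Beacon.
Borda totals: Beacon 22, Granite 13, Juno 28 → Juno.
The two rules disagree: plurality picks Beacon, Borda picks Juno.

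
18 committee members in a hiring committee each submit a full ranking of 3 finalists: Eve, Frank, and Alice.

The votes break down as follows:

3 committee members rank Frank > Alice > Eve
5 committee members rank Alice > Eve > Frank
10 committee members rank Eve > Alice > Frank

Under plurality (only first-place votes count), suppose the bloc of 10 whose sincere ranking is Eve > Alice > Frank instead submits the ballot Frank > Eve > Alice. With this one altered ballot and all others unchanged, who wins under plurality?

First-place totals with the altered ballot: Eve 0, Frank 13, Alice 5.
The switch changes the winner from Eve to Frank.

Frank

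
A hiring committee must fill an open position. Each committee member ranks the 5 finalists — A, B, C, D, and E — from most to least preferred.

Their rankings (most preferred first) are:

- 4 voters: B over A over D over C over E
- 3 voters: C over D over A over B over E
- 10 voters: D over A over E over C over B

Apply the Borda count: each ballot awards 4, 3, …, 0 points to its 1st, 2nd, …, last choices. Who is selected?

D

Borda scores:
  A: 4·3 + 3·2 + 10·3 = 48
  B: 4·4 + 3·1 + 10·0 = 19
  C: 4·1 + 3·4 + 10·1 = 26
  D: 4·2 + 3·3 + 10·4 = 57
  E: 4·0 + 3·0 + 10·2 = 20
D has the highest total.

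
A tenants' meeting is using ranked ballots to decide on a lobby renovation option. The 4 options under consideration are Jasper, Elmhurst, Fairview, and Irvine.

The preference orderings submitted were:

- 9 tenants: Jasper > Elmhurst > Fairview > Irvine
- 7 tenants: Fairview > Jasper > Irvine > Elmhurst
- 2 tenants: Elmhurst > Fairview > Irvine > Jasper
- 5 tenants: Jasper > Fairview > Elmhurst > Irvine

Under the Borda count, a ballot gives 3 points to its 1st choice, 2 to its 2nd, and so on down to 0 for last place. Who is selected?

Jasper

Borda scores:
  Jasper: 9·3 + 7·2 + 2·0 + 5·3 = 56
  Elmhurst: 9·2 + 7·0 + 2·3 + 5·1 = 29
  Fairview: 9·1 + 7·3 + 2·2 + 5·2 = 44
  Irvine: 9·0 + 7·1 + 2·1 + 5·0 = 9
Jasper has the highest total.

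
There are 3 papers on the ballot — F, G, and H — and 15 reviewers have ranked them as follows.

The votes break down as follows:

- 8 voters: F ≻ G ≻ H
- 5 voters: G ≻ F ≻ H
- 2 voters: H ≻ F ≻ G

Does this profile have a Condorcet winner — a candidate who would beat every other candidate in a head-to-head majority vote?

Head-to-head results (15 voters total):
F vs G: F wins 10–5.
F vs H: F wins 13–2.
G vs H: G wins 13–2.
F beats each rival — G (10–5), H (13–2) — so F is the Condorcet winner.

Yes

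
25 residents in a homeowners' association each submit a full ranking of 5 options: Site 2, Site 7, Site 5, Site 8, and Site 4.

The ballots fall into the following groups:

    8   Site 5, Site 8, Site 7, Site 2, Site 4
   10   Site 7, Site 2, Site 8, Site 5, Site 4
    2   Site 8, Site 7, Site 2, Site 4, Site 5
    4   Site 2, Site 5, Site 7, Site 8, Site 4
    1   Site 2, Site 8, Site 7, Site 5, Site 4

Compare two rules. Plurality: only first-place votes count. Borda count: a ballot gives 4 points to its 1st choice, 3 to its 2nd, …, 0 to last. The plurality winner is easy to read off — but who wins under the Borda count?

Plurality first-place counts: Site 2 5, Site 7 10, Site 5 8, Site 8 2, Site 4 0 → Site 7.
Borda totals: Site 2 62, Site 7 72, Site 5 55, Site 8 59, Site 4 2 → Site 7.

Site 7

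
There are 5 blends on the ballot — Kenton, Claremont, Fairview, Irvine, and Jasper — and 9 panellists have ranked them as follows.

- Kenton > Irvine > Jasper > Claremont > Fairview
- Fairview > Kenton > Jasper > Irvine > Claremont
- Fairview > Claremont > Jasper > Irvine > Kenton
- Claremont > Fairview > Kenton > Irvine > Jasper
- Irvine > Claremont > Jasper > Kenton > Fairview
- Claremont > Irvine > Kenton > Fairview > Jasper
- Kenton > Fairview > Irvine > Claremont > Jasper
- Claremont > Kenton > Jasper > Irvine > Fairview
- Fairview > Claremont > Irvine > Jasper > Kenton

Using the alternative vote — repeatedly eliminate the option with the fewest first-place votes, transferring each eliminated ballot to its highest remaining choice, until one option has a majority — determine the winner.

Claremont

Round 1: Claremont 3, Fairview 3, Kenton 2, Irvine 1, Jasper 0. Jasper has the fewest and is eliminated.
Round 2: Claremont 3, Fairview 3, Kenton 2, Irvine 1. Irvine has the fewest and is eliminated.
Round 3: Claremont 4, Fairview 3, Kenton 2. Kenton has the fewest and is eliminated.
Round 4: Claremont 5, Fairview 4. Claremont has a majority.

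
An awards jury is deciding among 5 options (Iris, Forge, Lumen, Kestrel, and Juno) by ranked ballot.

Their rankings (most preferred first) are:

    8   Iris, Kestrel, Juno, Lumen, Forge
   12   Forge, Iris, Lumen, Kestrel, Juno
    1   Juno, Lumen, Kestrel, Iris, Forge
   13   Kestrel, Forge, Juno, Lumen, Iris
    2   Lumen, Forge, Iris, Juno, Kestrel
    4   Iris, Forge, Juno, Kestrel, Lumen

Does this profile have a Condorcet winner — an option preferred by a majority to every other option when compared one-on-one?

No

Head-to-head results (40 voters total):
Iris vs Forge: Forge wins 27–13.
Iris vs Lumen: Iris wins 24–16.
Iris vs Kestrel: Iris wins 26–14.
Iris vs Juno: Iris wins 26–14.
Forge vs Lumen: Forge wins 29–11.
Forge vs Kestrel: Kestrel wins 22–18.
Forge vs Juno: Forge wins 31–9.
Lumen vs Kestrel: Kestrel wins 25–15.
Lumen vs Juno: Juno wins 26–14.
Kestrel vs Juno: Kestrel wins 33–7.
No candidate beats all others: Iris beats Kestrel beats Forge beats Iris, a majority cycle.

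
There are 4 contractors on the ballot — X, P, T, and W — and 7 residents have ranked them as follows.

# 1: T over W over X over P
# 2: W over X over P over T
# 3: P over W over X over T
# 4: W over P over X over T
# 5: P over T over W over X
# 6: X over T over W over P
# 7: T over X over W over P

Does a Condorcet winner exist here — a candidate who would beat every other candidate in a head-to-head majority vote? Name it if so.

No Condorcet winner

Head-to-head results (7 voters total):
X vs P: X wins 4–3.
X vs T: X wins 4–3.
X vs W: W wins 5–2.
P vs T: P wins 4–3.
P vs W: W wins 5–2.
T vs W: T wins 4–3.
No candidate beats all others: X beats T beats W beats X, a majority cycle.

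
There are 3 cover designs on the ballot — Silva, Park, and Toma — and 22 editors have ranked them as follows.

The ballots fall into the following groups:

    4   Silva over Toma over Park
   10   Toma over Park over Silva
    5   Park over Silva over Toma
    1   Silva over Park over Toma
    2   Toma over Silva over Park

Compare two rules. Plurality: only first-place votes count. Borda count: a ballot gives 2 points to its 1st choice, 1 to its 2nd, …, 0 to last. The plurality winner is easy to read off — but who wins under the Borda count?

Toma

Plurality first-place counts: Silva 5, Park 5, Toma 12 → Toma.
Borda totals: Silva 17, Park 21, Toma 28 → Toma.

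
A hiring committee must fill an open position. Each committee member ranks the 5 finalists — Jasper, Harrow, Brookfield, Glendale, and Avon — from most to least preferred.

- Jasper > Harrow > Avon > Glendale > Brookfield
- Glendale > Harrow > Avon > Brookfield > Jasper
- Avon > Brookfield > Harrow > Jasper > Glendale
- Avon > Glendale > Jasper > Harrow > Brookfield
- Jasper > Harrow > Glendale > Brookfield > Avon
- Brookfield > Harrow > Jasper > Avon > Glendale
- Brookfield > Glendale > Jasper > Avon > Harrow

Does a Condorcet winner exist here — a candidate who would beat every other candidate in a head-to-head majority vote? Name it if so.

None — there is no Condorcet winner

Head-to-head results (7 voters total):
Jasper vs Harrow: Jasper wins 4–3.
Jasper vs Brookfield: Brookfield wins 4–3.
Jasper vs Glendale: Jasper wins 4–3.
Jasper vs Avon: Jasper wins 4–3.
Harrow vs Brookfield: Harrow wins 4–3.
Harrow vs Glendale: Harrow wins 4–3.
Harrow vs Avon: Harrow wins 4–3.
Brookfield vs Glendale: Glendale wins 4–3.
Brookfield vs Avon: Avon wins 4–3.
Glendale vs Avon: Avon wins 4–3.
No candidate beats all others: Jasper beats Harrow beats Brookfield beats Jasper, a majority cycle.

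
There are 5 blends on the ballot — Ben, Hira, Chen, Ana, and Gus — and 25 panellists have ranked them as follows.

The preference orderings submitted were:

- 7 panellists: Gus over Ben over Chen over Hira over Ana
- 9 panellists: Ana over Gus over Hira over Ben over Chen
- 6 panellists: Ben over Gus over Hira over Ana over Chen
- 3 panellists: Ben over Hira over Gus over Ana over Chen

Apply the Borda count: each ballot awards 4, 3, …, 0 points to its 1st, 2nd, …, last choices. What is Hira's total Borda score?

46

Borda scores:
  Ben: 7·3 + 9·1 + 6·4 + 3·4 = 66
  Hira: 7·1 + 9·2 + 6·2 + 3·3 = 46
  Chen: 7·2 + 9·0 + 6·0 + 3·0 = 14
  Ana: 7·0 + 9·4 + 6·1 + 3·1 = 45
  Gus: 7·4 + 9·3 + 6·3 + 3·2 = 79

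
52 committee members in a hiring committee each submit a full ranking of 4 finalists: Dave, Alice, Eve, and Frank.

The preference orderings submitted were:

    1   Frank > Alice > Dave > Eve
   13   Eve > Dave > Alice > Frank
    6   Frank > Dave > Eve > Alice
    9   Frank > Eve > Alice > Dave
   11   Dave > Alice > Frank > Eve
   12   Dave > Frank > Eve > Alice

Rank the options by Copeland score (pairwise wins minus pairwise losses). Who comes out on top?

Pairwise results:
  Dave vs Alice: Dave wins 42–10.
  Dave vs Eve: Dave wins 30–22.
  Dave vs Frank: Dave wins 36–16.
  Alice vs Eve: Eve wins 40–12.
  Alice vs Frank: Frank wins 28–24.
  Eve vs Frank: Frank wins 39–13.
Copeland scores (wins − losses):
  Dave: 3 − 0 = 3
  Alice: 0 − 3 = -3
  Eve: 1 − 2 = -1
  Frank: 2 − 1 = 1
Dave has the best Copeland score.

Dave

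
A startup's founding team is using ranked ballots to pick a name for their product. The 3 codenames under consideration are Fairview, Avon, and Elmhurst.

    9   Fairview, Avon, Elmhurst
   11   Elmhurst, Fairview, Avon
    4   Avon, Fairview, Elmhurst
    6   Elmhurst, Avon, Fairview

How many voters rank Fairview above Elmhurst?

13

Ballots ranking Fairview above Elmhurst: 9+4 = 13.
Ballots ranking Elmhurst above Fairview: 11+6 = 17.
So 13 of 30 voters prefer Fairview to Elmhurst.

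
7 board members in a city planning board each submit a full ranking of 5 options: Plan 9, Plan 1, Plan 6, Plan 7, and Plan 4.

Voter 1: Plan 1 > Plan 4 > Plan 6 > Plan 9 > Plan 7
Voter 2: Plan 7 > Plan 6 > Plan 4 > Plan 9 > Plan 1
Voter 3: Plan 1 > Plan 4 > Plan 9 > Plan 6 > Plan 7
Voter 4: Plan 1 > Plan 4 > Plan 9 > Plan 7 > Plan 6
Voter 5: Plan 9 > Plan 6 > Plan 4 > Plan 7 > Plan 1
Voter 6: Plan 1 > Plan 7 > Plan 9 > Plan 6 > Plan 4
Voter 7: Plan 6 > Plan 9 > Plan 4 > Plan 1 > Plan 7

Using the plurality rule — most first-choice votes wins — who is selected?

Plan 1

First-place vote totals:
  Plan 9: 1
  Plan 1: 4
  Plan 6: 1
  Plan 7: 1
  Plan 4: 0
Plan 1 has the most first-place votes.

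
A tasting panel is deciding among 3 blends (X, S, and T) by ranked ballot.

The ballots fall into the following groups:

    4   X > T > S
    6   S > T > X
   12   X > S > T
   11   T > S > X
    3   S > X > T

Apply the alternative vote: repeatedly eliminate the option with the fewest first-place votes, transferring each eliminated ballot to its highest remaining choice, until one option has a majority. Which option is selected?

X

Round 1: X 16, T 11, S 9. S has the fewest and is eliminated.
Round 2: X 19, T 17. X has a majority.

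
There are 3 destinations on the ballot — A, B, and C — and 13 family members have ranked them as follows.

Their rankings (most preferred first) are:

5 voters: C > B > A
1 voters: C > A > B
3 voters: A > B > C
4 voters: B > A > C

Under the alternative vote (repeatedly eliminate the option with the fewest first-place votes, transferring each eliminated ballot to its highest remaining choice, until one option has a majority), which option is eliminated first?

Round 1: C 6, B 4, A 3. A has the fewest and is eliminated.
Round 2: B 7, C 6. B has a majority.

A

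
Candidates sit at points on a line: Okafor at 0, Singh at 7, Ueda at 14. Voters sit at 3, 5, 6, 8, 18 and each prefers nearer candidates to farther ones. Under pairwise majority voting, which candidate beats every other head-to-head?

With single-peaked preferences on a line, the Condorcet winner is the candidate closest to the median voter.
The median voter (position 6) is closest to Singh at 7.
Check: Singh vs Ueda — voters closer to Singh: 4 of 5.

Singh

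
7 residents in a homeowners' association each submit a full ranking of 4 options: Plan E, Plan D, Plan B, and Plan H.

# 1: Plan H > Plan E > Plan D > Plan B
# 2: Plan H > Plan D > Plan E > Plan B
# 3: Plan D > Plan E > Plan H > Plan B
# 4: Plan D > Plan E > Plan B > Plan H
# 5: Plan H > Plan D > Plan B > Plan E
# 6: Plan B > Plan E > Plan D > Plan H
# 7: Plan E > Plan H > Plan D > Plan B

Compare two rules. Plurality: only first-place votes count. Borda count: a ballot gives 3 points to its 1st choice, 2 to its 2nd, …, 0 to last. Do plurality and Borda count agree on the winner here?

Plurality first-place counts: Plan E 1, Plan D 2, Plan B 1, Plan H 3 → Plan H.
Borda totals: Plan E 12, Plan D 13, Plan B 5, Plan H 12 → Plan D.
The two rules disagree: plurality picks Plan H, Borda picks Plan D.

No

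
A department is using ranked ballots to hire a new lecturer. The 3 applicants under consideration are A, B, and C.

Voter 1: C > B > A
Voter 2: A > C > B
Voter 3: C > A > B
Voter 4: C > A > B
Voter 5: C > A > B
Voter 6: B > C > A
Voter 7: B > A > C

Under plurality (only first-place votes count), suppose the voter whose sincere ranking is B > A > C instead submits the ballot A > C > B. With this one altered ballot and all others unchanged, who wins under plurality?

C

First-place totals with the altered ballot: A 2, B 1, C 4.
The winner is unchanged: still C.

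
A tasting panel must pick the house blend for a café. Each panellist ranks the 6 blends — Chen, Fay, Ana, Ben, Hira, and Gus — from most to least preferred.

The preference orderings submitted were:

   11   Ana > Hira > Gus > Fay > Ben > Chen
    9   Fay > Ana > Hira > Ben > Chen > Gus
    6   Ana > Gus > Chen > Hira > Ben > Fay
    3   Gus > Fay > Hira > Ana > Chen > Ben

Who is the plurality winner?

Ana

First-place vote totals:
  Chen: 0
  Fay: 9
  Ana: 17
  Ben: 0
  Hira: 0
  Gus: 3
Ana has the most first-place votes.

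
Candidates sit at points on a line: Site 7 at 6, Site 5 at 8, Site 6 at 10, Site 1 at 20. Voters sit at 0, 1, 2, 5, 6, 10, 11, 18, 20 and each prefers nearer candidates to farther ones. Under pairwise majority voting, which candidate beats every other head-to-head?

Site 7

With single-peaked preferences on a line, the Condorcet winner is the candidate closest to the median voter.
The median voter (position 6) is closest to Site 7 at 6.
Check: Site 7 vs Site 5 — voters closer to Site 7: 5 of 9.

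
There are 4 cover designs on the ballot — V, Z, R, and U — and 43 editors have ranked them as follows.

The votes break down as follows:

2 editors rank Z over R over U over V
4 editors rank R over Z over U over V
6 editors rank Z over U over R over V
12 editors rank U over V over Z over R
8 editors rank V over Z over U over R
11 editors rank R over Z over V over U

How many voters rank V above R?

Ballots ranking V above R: 12+8 = 20.
Ballots ranking R above V: 2+4+6+11 = 23.
So 20 of 43 voters prefer V to R.

20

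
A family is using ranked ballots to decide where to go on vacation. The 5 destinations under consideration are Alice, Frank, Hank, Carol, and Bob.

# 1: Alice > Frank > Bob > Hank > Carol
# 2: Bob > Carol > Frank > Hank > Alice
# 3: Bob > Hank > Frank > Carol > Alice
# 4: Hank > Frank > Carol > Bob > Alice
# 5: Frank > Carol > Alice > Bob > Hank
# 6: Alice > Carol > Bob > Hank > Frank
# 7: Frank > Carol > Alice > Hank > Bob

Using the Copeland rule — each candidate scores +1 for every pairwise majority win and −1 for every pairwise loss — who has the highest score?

Frank

Pairwise results:
  Alice vs Frank: Frank wins 5–2.
  Alice vs Hank: Alice wins 4–3.
  Alice vs Carol: Carol wins 5–2.
  Alice vs Bob: Alice wins 4–3.
  Frank vs Hank: Frank wins 4–3.
  Frank vs Carol: Frank wins 5–2.
  Frank vs Bob: Frank wins 4–3.
  Hank vs Carol: Carol wins 4–3.
  Hank vs Bob: Bob wins 5–2.
  Carol vs Bob: Carol wins 4–3.
Copeland scores (wins − losses):
  Alice: 2 − 2 = 0
  Frank: 4 − 0 = 4
  Hank: 0 − 4 = -4
  Carol: 3 − 1 = 2
  Bob: 1 − 3 = -2
Frank has the best Copeland score.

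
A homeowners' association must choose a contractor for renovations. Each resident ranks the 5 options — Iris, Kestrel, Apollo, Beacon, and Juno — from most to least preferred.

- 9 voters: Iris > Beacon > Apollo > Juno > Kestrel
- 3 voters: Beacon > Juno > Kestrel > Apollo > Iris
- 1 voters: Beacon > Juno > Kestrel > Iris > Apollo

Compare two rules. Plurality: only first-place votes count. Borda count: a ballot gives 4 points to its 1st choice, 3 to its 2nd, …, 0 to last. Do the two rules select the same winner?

No

Plurality first-place counts: Iris 9, Kestrel 0, Apollo 0, Beacon 4, Juno 0 → Iris.
Borda totals: Iris 37, Kestrel 8, Apollo 21, Beacon 43, Juno 21 → Beacon.
The two rules disagree: plurality picks Iris, Borda picks Beacon.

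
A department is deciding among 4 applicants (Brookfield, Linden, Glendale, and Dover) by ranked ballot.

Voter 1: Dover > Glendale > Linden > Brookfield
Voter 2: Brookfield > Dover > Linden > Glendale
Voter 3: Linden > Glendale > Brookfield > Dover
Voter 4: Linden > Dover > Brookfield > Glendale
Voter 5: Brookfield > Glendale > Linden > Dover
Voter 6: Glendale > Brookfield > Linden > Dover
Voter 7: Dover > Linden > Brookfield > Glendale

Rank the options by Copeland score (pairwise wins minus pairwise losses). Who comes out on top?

Pairwise results:
  Brookfield vs Linden: Linden wins 4–3.
  Brookfield vs Glendale: Brookfield wins 4–3.
  Brookfield vs Dover: Brookfield wins 4–3.
  Linden vs Glendale: Linden wins 4–3.
  Linden vs Dover: Linden wins 4–3.
  Glendale vs Dover: Dover wins 4–3.
Copeland scores (wins − losses):
  Brookfield: 2 − 1 = 1
  Linden: 3 − 0 = 3
  Glendale: 0 − 3 = -3
  Dover: 1 − 2 = -1
Linden has the best Copeland score.

Linden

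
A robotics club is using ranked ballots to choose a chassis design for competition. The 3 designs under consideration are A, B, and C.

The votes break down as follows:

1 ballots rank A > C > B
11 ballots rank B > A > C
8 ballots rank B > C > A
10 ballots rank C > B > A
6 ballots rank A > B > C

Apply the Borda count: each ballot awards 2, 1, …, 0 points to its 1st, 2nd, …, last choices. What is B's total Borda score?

Borda scores:
  A: 2 + 11·1 + 8·0 + 10·0 + 6·2 = 25
  B: 0 + 11·2 + 8·2 + 10·1 + 6·1 = 54
  C: 1 + 11·0 + 8·1 + 10·2 + 6·0 = 29

54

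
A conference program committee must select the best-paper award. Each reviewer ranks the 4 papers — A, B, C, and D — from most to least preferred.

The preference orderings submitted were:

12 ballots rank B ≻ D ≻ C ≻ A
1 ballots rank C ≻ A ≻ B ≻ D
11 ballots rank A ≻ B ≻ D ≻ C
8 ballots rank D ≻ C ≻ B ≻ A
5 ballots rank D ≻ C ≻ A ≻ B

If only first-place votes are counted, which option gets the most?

D

First-place vote totals:
  A: 11
  B: 12
  C: 1
  D: 13
D has the most first-place votes.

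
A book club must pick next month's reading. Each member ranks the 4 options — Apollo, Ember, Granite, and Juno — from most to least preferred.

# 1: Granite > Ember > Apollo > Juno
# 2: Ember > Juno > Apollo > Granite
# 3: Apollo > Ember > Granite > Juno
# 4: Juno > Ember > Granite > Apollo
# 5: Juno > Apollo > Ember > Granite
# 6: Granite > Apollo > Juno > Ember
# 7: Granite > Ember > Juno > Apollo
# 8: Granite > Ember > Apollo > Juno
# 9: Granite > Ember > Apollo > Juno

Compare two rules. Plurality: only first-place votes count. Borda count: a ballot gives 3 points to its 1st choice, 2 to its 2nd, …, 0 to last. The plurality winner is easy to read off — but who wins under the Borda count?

Granite

Plurality first-place counts: Apollo 1, Ember 1, Granite 5, Juno 2 → Granite.
Borda totals: Apollo 11, Ember 16, Granite 17, Juno 10 → Granite.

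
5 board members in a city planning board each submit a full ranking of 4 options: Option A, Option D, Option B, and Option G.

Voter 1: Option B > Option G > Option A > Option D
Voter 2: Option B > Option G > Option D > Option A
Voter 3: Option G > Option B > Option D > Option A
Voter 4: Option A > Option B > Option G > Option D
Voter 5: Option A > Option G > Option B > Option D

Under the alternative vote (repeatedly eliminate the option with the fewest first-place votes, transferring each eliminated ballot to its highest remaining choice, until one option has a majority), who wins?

Option B

Round 1: Option A 2, Option B 2, Option G 1, Option D 0. Option D has the fewest and is eliminated.
Round 2: Option A 2, Option B 2, Option G 1. Option G has the fewest and is eliminated.
Round 3: Option B 3, Option A 2. Option B has a majority.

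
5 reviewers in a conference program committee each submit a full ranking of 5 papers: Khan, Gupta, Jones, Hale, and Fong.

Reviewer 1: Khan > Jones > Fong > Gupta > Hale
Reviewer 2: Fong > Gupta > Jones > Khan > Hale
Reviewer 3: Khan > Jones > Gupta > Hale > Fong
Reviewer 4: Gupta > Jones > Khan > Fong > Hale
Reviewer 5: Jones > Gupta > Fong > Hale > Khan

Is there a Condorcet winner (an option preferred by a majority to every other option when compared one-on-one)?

Head-to-head results (5 voters total):
Khan vs Gupta: Gupta wins 3–2.
Khan vs Jones: Jones wins 3–2.
Khan vs Hale: Khan wins 4–1.
Khan vs Fong: Khan wins 3–2.
Gupta vs Jones: Jones wins 3–2.
Gupta vs Hale: Gupta wins 5–0.
Gupta vs Fong: Gupta wins 3–2.
Jones vs Hale: Jones wins 5–0.
Jones vs Fong: Jones wins 4–1.
Hale vs Fong: Fong wins 4–1.
Jones beats each rival — Khan (3–2), Gupta (3–2), Hale (5–0), Fong (4–1) — so Jones is the Condorcet winner.

Yes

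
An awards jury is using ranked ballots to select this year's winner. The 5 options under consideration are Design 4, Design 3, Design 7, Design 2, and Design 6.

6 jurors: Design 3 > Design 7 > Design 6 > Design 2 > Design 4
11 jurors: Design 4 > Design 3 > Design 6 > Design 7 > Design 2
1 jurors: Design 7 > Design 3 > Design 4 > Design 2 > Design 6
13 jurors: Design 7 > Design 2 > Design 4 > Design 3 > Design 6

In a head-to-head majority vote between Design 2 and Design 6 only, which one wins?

Design 6

Ballots ranking Design 2 above Design 6: 1+13 = 14.
Ballots ranking Design 6 above Design 2: 6+11 = 17.
Design 6 wins the head-to-head, 17–14.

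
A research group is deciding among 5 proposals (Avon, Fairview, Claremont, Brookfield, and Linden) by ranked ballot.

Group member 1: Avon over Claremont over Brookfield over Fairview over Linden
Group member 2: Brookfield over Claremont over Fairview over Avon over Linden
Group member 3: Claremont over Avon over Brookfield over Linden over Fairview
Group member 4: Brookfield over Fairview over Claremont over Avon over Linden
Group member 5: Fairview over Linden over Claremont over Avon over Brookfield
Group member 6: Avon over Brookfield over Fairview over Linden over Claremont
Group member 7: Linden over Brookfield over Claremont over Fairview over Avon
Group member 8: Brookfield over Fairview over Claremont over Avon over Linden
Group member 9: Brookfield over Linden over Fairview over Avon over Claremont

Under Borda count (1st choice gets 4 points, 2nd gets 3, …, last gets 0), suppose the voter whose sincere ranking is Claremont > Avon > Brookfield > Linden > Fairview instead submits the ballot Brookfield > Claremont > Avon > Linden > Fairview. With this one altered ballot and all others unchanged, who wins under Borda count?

Brookfield

Borda totals with the altered ballot: Avon 15, Fairview 18, Claremont 17, Brookfield 28, Linden 12.
The winner is unchanged: still Brookfield.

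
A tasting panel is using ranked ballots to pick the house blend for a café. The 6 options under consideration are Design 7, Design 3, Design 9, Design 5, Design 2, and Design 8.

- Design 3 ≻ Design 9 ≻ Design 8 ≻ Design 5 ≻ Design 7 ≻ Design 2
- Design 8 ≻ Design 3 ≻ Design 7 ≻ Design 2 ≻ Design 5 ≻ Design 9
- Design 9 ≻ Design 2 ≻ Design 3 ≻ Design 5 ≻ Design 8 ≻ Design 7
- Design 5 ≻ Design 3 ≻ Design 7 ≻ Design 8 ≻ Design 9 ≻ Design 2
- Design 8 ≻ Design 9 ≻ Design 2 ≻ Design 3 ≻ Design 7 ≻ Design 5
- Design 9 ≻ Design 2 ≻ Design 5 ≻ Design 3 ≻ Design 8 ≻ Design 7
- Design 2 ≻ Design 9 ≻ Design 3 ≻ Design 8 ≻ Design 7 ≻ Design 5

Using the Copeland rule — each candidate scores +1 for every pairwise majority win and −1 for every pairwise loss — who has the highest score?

Design 9

Pairwise results:
  Design 7 vs Design 3: Design 3 wins 7–0.
  Design 7 vs Design 9: Design 9 wins 5–2.
  Design 7 vs Design 5: Design 5 wins 4–3.
  Design 7 vs Design 2: Design 2 wins 4–3.
  Design 7 vs Design 8: Design 8 wins 6–1.
  Design 3 vs Design 9: Design 9 wins 4–3.
  Design 3 vs Design 5: Design 3 wins 5–2.
  Design 3 vs Design 2: Design 2 wins 4–3.
  Design 3 vs Design 8: Design 3 wins 5–2.
  Design 9 vs Design 5: Design 9 wins 5–2.
  Design 9 vs Design 2: Design 9 wins 5–2.
  Design 9 vs Design 8: Design 9 wins 4–3.
  Design 5 vs Design 2: Design 2 wins 5–2.
  Design 5 vs Design 8: Design 8 wins 4–3.
  Design 2 vs Design 8: Design 8 wins 4–3.
Copeland scores (wins − losses):
  Design 7: 0 − 5 = -5
  Design 3: 3 − 2 = 1
  Design 9: 5 − 0 = 5
  Design 5: 1 − 4 = -3
  Design 2: 3 − 2 = 1
  Design 8: 3 − 2 = 1
Design 9 has the best Copeland score.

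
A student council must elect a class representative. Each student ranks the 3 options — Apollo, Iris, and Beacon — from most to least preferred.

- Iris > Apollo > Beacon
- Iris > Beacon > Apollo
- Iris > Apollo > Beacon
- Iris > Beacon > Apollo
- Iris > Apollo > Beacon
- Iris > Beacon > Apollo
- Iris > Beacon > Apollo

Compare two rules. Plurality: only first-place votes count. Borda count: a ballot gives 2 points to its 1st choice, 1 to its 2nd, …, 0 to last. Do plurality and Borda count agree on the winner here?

Plurality first-place counts: Apollo 0, Iris 7, Beacon 0 → Iris.
Borda totals: Apollo 3, Iris 14, Beacon 4 → Iris.
The two rules agree on Iris.

Yes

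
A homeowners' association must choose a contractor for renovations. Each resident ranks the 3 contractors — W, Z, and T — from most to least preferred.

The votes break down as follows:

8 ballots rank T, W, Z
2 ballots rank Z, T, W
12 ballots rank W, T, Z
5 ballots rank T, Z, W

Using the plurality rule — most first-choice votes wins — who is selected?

First-place vote totals:
  W: 12
  Z: 2
  T: 13
T has the most first-place votes.

T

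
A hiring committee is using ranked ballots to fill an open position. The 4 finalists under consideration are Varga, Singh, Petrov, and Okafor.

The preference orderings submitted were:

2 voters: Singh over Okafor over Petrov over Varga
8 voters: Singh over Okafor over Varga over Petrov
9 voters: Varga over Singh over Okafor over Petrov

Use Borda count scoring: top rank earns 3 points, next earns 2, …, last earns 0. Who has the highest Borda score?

Borda scores:
  Varga: 2·0 + 8·1 + 9·3 = 35
  Singh: 2·3 + 8·3 + 9·2 = 48
  Petrov: 2·1 + 8·0 + 9·0 = 2
  Okafor: 2·2 + 8·2 + 9·1 = 29
Singh has the highest total.

Singh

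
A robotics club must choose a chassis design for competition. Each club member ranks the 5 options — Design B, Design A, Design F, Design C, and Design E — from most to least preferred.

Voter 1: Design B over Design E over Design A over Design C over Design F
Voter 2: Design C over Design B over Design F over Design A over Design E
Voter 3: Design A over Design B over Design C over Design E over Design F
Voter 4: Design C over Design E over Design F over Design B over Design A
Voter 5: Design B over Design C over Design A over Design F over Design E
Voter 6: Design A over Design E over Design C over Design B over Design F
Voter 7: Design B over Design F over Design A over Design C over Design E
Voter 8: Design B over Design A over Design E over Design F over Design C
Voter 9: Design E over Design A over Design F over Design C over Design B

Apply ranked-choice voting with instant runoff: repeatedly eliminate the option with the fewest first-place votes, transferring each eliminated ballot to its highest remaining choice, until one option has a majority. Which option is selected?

Round 1: Design B 4, Design A 2, Design C 2, Design E 1, Design F 0. Design F has the fewest and is eliminated.
Round 2: Design B 4, Design A 2, Design C 2, Design E 1. Design E has the fewest and is eliminated.
Round 3: Design B 4, Design A 3, Design C 2. Design C has the fewest and is eliminated.
Round 4: Design B 6, Design A 3. Design B has a majority.

Design B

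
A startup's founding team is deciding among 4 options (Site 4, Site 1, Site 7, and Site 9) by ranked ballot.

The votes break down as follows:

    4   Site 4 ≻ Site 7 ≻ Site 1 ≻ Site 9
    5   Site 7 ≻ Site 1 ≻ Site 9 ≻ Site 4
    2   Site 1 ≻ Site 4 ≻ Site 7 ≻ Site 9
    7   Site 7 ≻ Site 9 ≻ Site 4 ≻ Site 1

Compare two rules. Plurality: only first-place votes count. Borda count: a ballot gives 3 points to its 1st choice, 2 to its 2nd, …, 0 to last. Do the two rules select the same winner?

Plurality first-place counts: Site 4 4, Site 1 2, Site 7 12, Site 9 0 → Site 7.
Borda totals: Site 4 23, Site 1 20, Site 7 46, Site 9 19 → Site 7.
The two rules agree on Site 7.

Yes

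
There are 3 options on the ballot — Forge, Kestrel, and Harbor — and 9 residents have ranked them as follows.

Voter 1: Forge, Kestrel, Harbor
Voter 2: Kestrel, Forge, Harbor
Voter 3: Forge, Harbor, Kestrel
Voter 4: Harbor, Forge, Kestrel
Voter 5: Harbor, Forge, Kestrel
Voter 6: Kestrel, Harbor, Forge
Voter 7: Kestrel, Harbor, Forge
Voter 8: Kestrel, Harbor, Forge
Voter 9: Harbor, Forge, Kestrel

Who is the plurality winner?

First-place vote totals:
  Forge: 2
  Kestrel: 4
  Harbor: 3
Kestrel has the most first-place votes.

Kestrel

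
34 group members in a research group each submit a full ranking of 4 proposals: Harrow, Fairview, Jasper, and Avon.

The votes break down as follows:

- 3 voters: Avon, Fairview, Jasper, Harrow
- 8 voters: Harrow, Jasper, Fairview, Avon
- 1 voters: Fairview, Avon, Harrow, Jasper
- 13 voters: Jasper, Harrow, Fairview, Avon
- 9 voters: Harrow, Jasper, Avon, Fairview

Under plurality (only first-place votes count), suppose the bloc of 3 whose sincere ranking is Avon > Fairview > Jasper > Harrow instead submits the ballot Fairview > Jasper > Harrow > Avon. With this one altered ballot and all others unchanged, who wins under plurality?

First-place totals with the altered ballot: Harrow 17, Fairview 4, Jasper 13, Avon 0.
The winner is unchanged: still Harrow.

Harrow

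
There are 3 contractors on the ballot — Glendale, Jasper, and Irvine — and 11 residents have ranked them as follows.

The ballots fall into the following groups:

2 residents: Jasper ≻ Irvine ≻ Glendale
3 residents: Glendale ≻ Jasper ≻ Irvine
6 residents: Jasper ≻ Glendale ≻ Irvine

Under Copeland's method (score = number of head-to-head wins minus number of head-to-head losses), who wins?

Pairwise results:
  Glendale vs Jasper: Jasper wins 8–3.
  Glendale vs Irvine: Glendale wins 9–2.
  Jasper vs Irvine: Jasper wins 11–0.
Copeland scores (wins − losses):
  Glendale: 1 − 1 = 0
  Jasper: 2 − 0 = 2
  Irvine: 0 − 2 = -2
Jasper has the best Copeland score.

Jasper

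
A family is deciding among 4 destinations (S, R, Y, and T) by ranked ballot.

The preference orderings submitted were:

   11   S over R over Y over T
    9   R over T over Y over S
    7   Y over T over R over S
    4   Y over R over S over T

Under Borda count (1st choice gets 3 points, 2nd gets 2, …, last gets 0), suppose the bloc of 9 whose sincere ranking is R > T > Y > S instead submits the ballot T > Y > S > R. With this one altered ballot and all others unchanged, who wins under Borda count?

Y

Borda totals with the altered ballot: S 46, R 37, Y 62, T 41.
The switch changes the winner from R to Y.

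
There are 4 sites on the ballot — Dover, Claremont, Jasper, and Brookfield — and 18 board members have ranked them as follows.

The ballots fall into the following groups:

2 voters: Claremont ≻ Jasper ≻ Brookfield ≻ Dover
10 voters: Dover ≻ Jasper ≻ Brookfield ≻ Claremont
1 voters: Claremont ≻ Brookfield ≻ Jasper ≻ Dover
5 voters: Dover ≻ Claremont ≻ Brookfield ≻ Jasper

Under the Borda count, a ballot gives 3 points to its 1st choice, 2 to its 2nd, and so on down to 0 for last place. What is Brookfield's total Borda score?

19

Borda scores:
  Dover: 2·0 + 10·3 + 0 + 5·3 = 45
  Claremont: 2·3 + 10·0 + 3 + 5·2 = 19
  Jasper: 2·2 + 10·2 + 1 + 5·0 = 25
  Brookfield: 2·1 + 10·1 + 2 + 5·1 = 19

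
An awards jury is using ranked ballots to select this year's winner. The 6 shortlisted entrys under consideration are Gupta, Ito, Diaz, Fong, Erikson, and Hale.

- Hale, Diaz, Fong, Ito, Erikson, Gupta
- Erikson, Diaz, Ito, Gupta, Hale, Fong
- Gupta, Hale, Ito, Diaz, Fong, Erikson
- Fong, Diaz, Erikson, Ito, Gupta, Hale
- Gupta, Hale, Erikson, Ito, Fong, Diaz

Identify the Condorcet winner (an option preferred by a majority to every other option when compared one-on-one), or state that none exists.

No Condorcet winner

Head-to-head results (5 voters total):
Gupta vs Ito: Ito wins 3–2.
Gupta vs Diaz: Diaz wins 3–2.
Gupta vs Fong: Gupta wins 3–2.
Gupta vs Erikson: Erikson wins 3–2.
Gupta vs Hale: Gupta wins 4–1.
Ito vs Diaz: Diaz wins 3–2.
Ito vs Fong: Ito wins 3–2.
Ito vs Erikson: Erikson wins 3–2.
Ito vs Hale: Hale wins 3–2.
Diaz vs Fong: Diaz wins 3–2.
Diaz vs Erikson: Diaz wins 3–2.
Diaz vs Hale: Hale wins 3–2.
Fong vs Erikson: Fong wins 3–2.
Fong vs Hale: Hale wins 4–1.
Erikson vs Hale: Hale wins 3–2.
No candidate beats all others: Gupta beats Hale beats Ito beats Gupta, a majority cycle.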